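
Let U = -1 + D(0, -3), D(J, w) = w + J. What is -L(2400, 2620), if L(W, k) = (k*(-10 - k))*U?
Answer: -27562400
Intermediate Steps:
D(J, w) = J + w
U = -4 (U = -1 + (0 - 3) = -1 - 3 = -4)
L(W, k) = -4*k*(-10 - k) (L(W, k) = (k*(-10 - k))*(-4) = -4*k*(-10 - k))
-L(2400, 2620) = -4*2620*(10 + 2620) = -4*2620*2630 = -1*27562400 = -27562400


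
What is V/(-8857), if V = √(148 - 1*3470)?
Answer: -I*√3322/8857 ≈ -0.0065075*I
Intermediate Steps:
V = I*√3322 (V = √(148 - 3470) = √(-3322) = I*√3322 ≈ 57.637*I)
V/(-8857) = (I*√3322)/(-8857) = (I*√3322)*(-1/8857) = -I*√3322/8857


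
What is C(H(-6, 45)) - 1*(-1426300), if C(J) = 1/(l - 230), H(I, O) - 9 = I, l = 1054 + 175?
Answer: 1424873701/999 ≈ 1.4263e+6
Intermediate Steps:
l = 1229
H(I, O) = 9 + I
C(J) = 1/999 (C(J) = 1/(1229 - 230) = 1/999)
C(H(-6, 45)) - 1*(-1426300) = 1/999 - 1*(-1426300) = 1/999 + 1426300 = 1424873701/999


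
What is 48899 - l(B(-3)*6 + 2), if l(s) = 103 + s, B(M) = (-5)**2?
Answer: 48644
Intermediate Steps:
B(M) = 25
48899 - l(B(-3)*6 + 2) = 48899 - (103 + (25*6 + 2)) = 48899 - (103 + (150 + 2)) = 48899 - (103 + 152) = 48899 - 1*255 = 48899 - 255 = 48644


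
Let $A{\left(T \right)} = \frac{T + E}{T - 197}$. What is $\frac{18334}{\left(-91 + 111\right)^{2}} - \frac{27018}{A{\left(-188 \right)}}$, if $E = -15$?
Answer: $- \frac{296932157}{5800} \approx -51195.0$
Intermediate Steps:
$A{\left(T \right)} = \frac{-15 + T}{-197 + T}$ ($A{\left(T \right)} = \frac{T - 15}{T - 197} = \frac{-15 + T}{-197 + T}$)
$\frac{18334}{\left(-91 + 111\right)^{2}} - \frac{27018}{A{\left(-188 \right)}} = \frac{18334}{\left(-91 + 111\right)^{2}} - \frac{27018}{\frac{1}{-197 - 188} \left(-15 - 188\right)} = \frac{18334}{20^{2}} - \frac{27018}{\frac{1}{-385} \left(-203\right)} = \frac{18334}{400} - \frac{27018}{\left(- \frac{1}{385}\right) \left(-203\right)} = 18334 \cdot \frac{1}{400} - \frac{27018}{\frac{29}{55}} = \frac{9167}{200} - \frac{1485990}{29} = - \frac{296932157}{5800}$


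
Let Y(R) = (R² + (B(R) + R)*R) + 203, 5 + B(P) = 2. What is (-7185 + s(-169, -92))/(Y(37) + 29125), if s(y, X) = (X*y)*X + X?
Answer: -1437693/31955 ≈ -44.991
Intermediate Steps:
B(P) = -3 (B(P) = -5 + 2 = -3)
s(y, X) = X + y*X² (s(y, X) = y*X² + X = X + y*X²)
Y(R) = 203 + R² + R*(-3 + R) (Y(R) = (R² + (-3 + R)*R) + 203 = (R² + R*(-3 + R)) + 203 = 203 + R² + R*(-3 + R))
(-7185 + s(-169, -92))/(Y(37) + 29125) = (-7185 - 92*(1 - 92*(-169)))/((203 - 3*37 + 2*37²) + 29125) = (-7185 - 92*(1 + 15548))/((203 - 111 + 2*1369) + 29125) = (-7185 - 92*15549)/((203 - 111 + 2738) + 29125) = (-7185 - 1430508)/(2830 + 29125) = -1437693/31955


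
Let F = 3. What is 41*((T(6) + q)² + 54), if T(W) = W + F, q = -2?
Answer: 4223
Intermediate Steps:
T(W) = 3 + W (T(W) = W + 3 = 3 + W)
41*((T(6) + q)² + 54) = 41*(((3 + 6) - 2)² + 54) = 41*((9 - 2)² + 54) = 41*(7² + 54) = 41*(49 + 54) = 41*103 = 4223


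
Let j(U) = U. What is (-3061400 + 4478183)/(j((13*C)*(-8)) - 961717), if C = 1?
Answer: -472261/320607 ≈ -1.4730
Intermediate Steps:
(-3061400 + 4478183)/(j((13*C)*(-8)) - 961717) = (-3061400 + 4478183)/((13*1)*(-8) - 961717) = 1416783/(13*(-8) - 961717) = 1416783/(-104 - 961717) = 1416783/(-961821) = 1416783*(-1/961821) = -472261/320607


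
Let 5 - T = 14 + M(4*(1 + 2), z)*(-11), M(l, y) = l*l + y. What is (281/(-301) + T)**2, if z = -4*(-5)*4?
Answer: 545639278276/90601 ≈ 6.0224e+6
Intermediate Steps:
z = 80 (z = 20*4 = 80)
M(l, y) = y + l**2 (M(l, y) = l**2 + y = y + l**2)
T = 2455 (T = 5 - (14 + (80 + (4*(1 + 2))**2)*(-11)) = 5 - (14 + (80 + (4*3)**2)*(-11)) = 5 - (14 + (80 + 12**2)*(-11)) = 5 - (14 + (80 + 144)*(-11)) = 5 - (14 + 224*(-11)) = 5 - (14 - 2464) = 5 - 1*(-2450) = 5 + 2450 = 2455)
(281/(-301) + T)**2 = (281/(-301) + 2455)**2 = (281*(-1/301) + 2455)**2 = (-281/301 + 2455)**2 = (738674/301)**2 = 545639278276/90601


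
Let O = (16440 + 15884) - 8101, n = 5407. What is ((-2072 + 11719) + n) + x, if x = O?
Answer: 39277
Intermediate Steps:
O = 24223 (O = 32324 - 8101 = 24223)
x = 24223
((-2072 + 11719) + n) + x = ((-2072 + 11719) + 5407) + 24223 = (9647 + 5407) + 24223 = 15054 + 24223 = 39277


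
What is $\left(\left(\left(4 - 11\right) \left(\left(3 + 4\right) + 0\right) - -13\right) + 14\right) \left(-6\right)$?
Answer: $132$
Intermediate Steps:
$\left(\left(\left(4 - 11\right) \left(\left(3 + 4\right) + 0\right) - -13\right) + 14\right) \left(-6\right) = \left(\left(- 7 \left(7 + 0\right) + 13\right) + 14\right) \left(-6\right) = \left(\left(\left(-7\right) 7 + 13\right) + 14\right) \left(-6\right) = \left(\left(-49 + 13\right) + 14\right) \left(-6\right) = \left(-36 + 14\right) \left(-6\right) = \left(-22\right) \left(-6\right) = 132$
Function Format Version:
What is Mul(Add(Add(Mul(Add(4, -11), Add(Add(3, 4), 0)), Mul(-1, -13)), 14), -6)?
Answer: 132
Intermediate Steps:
Mul(Add(Add(Mul(Add(4, -11), Add(Add(3, 4), 0)), Mul(-1, -13)), 14), -6) = Mul(Add(Add(Mul(-7, Add(7, 0)), 13), 14), -6) = Mul(Add(Add(Mul(-7, 7), 13), 14), -6) = Mul(Add(Add(-49, 13), 14), -6) = Mul(Add(-36, 14), -6) = Mul(-22, -6) = 132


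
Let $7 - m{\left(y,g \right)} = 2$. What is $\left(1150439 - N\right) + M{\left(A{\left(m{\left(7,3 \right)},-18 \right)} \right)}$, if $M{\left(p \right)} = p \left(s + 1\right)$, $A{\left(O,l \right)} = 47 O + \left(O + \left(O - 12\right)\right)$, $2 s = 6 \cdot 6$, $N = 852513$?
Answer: $302353$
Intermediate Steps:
$m{\left(y,g \right)} = 5$ ($m{\left(y,g \right)} = 7 - 2 = 5$)
$s = 18$ ($s = \frac{6 \cdot 6}{2} = \frac{1}{2} \cdot 36 = 18$)
$A{\left(O,l \right)} = -12 + 49 O$ ($A{\left(O,l \right)} = 47 O + \left(O + \left(O - 12\right)\right) = 47 O + \left(O + \left(-12 + O\right)\right) = 47 O + \left(-12 + 2 O\right) = -12 + 49 O$)
$M{\left(p \right)} = 19 p$ ($M{\left(p \right)} = p \left(18 + 1\right) = p 19 = 19 p$)
$\left(1150439 - N\right) + M{\left(A{\left(m{\left(7,3 \right)},-18 \right)} \right)} = \left(1150439 - 852513\right) + 19 \left(-12 + 49 \cdot 5\right) = \left(1150439 - 852513\right) + 19 \left(-12 + 245\right) = 297926 + 19 \cdot 233 = 297926 + 4427 = 302353$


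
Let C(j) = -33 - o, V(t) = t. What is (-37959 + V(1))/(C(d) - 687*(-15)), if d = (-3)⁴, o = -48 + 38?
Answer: -18979/5141 ≈ -3.6917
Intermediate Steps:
o = -10
d = 81
C(j) = -23 (C(j) = -33 - 1*(-10) = -33 + 10 = -23)
(-37959 + V(1))/(C(d) - 687*(-15)) = (-37959 + 1)/(-23 - 687*(-15)) = -37958/(-23 + 10305) = -37958/10282 = -37958*1/10282 = -18979/5141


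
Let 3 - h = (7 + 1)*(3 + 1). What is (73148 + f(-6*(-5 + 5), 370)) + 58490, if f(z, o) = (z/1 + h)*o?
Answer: 120908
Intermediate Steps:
h = -29 (h = 3 - (7 + 1)*(3 + 1) = 3 - 8*4 = 3 - 1*32 = 3 - 32 = -29)
f(z, o) = o*(-29 + z) (f(z, o) = (z/1 - 29)*o = (z*1 - 29)*o = (z - 29)*o = (-29 + z)*o = o*(-29 + z))
(73148 + f(-6*(-5 + 5), 370)) + 58490 = (73148 + 370*(-29 - 6*(-5 + 5))) + 58490 = (73148 + 370*(-29 - 6*0)) + 58490 = (73148 + 370*(-29 + 0)) + 58490 = (73148 + 370*(-29)) + 58490 = (73148 - 10730) + 58490 = 62418 + 58490 = 120908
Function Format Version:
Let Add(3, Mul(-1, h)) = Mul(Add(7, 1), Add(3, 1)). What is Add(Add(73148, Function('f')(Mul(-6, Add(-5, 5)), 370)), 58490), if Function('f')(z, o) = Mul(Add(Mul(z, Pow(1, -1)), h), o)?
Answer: 120908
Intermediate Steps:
h = -29 (h = Add(3, Mul(-1, Mul(Add(7, 1), Add(3, 1)))) = Add(3, Mul(-1, Mul(8, 4))) = Add(3, Mul(-1, 32)) = Add(3, -32) = -29)
Function('f')(z, o) = Mul(o, Add(-29, z)) (Function('f')(z, o) = Mul(Add(Mul(z, Pow(1, -1)), -29), o) = Mul(Add(Mul(z, 1), -29), o) = Mul(Add(z, -29), o) = Mul(Add(-29, z), o) = Mul(o, Add(-29, z)))
Add(Add(73148, Function('f')(Mul(-6, Add(-5, 5)), 370)), 58490) = Add(Add(73148, Mul(370, Add(-29, Mul(-6, Add(-5, 5))))), 58490) = Add(Add(73148, Mul(370, Add(-29, Mul(-6, 0)))), 58490) = Add(Add(73148, Mul(370, Add(-29, 0))), 58490) = Add(Add(73148, Mul(370, -29)), 58490) = Add(Add(73148, -10730), 58490) = Add(62418, 58490) = 120908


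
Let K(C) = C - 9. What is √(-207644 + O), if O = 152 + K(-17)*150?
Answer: 24*I*√367 ≈ 459.77*I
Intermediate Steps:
K(C) = -9 + C
O = -3748 (O = 152 + (-9 - 17)*150 = 152 - 26*150 = 152 - 3900 = -3748)
√(-207644 + O) = √(-207644 - 3748) = √(-211392) = 24*I*√367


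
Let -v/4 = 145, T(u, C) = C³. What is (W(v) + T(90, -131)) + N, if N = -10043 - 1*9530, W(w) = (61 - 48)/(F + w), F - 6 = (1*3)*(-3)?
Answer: -1322048125/583 ≈ -2.2677e+6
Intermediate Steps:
F = -3 (F = 6 + (1*3)*(-3) = 6 + 3*(-3) = 6 - 9 = -3)
v = -580 (v = -4*145 = -580)
W(w) = 13/(-3 + w) (W(w) = (61 - 48)/(-3 + w) = 13/(-3 + w))
N = -19573 (N = -10043 - 9530 = -19573)
(W(v) + T(90, -131)) + N = (13/(-3 - 580) + (-131)³) - 19573 = (13/(-583) - 2248091) - 19573 = (13*(-1/583) - 2248091) - 19573 = (-13/583 - 2248091) - 19573 = -1310637066/583 - 19573 = -1322048125/583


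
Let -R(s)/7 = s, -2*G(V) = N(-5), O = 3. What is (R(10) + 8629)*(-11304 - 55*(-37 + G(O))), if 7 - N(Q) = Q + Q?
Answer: -150664077/2 ≈ -7.5332e+7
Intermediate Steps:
N(Q) = 7 - 2*Q (N(Q) = 7 - (Q + Q) = 7 - 2*Q)
G(V) = -17/2 (G(V) = -(7 - 2*(-5))/2 = -(7 + 10)/2 = -½*17 = -17/2)
R(s) = -7*s
(R(10) + 8629)*(-11304 - 55*(-37 + G(O))) = (-7*10 + 8629)*(-11304 - 55*(-37 - 17/2)) = (-70 + 8629)*(-11304 - 55*(-91/2)) = 8559*(-11304 + 5005/2) = 8559*(-17603/2) = -150664077/2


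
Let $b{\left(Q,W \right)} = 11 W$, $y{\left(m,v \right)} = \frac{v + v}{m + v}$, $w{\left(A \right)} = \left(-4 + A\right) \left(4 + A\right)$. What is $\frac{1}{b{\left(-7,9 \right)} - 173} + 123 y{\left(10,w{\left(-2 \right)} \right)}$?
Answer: $\frac{109223}{74} \approx 1476.0$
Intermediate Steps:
$y{\left(m,v \right)} = \frac{2 v}{m + v}$
$\frac{1}{b{\left(-7,9 \right)} - 173} + 123 y{\left(10,w{\left(-2 \right)} \right)} = \frac{1}{11 \cdot 9 - 173} + 123 \frac{2 \left(-16 + \left(-2\right)^{2}\right)}{10 - \left(16 - \left(-2\right)^{2}\right)} = \frac{1}{99 - 173} + 123 \frac{2 \left(-16 + 4\right)}{10 + \left(-16 + 4\right)} = \frac{1}{-74} + 123 \cdot 2 \left(-12\right) \frac{1}{10 - 12} = - \frac{1}{74} + 123 \cdot 2 \left(-12\right) \frac{1}{-2} = - \frac{1}{74} + 123 \cdot 2 \left(-12\right) \left(- \frac{1}{2}\right) = - \frac{1}{74} + 123 \cdot 12 = - \frac{1}{74} + 1476 = \frac{109223}{74}$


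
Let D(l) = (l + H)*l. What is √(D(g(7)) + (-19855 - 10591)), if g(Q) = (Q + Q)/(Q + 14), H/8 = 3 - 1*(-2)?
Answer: I*√273770/3 ≈ 174.41*I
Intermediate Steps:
H = 40 (H = 8*(3 - 1*(-2)) = 8*(3 + 2) = 8*5 = 40)
g(Q) = 2*Q/(14 + Q) (g(Q) = (2*Q)/(14 + Q) = 2*Q/(14 + Q))
D(l) = l*(40 + l) (D(l) = (l + 40)*l = (40 + l)*l = l*(40 + l))
√(D(g(7)) + (-19855 - 10591)) = √((2*7/(14 + 7))*(40 + 2*7/(14 + 7)) + (-19855 - 10591)) = √((2*7/21)*(40 + 2*7/21) - 30446) = √((2*7*(1/21))*(40 + 2*7*(1/21)) - 30446) = √(2*(40 + ⅔)/3 - 30446) = √((⅔)*(122/3) - 30446) = √(244/9 - 30446) = √(-273770/9) = I*√273770/3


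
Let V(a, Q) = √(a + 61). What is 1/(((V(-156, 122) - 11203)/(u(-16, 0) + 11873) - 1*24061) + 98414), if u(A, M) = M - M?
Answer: 10481270282318/779303999494825251 - 11873*I*√95/779303999494825251 ≈ 1.345e-5 - 1.485e-13*I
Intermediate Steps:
u(A, M) = 0
V(a, Q) = √(61 + a)
1/(((V(-156, 122) - 11203)/(u(-16, 0) + 11873) - 1*24061) + 98414) = 1/(((√(61 - 156) - 11203)/(0 + 11873) - 1*24061) + 98414) = 1/(((√(-95) - 11203)/11873 - 24061) + 98414) = 1/(((I*√95 - 11203)*(1/11873) - 24061) + 98414) = 1/(((-11203 + I*√95)*(1/11873) - 24061) + 98414) = 1/(((-11203/11873 + I*√95/11873) - 24061) + 98414) = 1/((-285687456/11873 + I*√95/11873) + 98414) = 1/(882781966/11873 + I*√95/11873)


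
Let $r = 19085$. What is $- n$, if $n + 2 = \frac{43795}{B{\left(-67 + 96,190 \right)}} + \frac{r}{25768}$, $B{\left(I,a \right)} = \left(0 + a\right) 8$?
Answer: $- \frac{1419979}{51536} \approx -27.553$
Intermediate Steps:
$B{\left(I,a \right)} = 8 a$ ($B{\left(I,a \right)} = a 8 = 8 a$)
$n = \frac{1419979}{51536}$ ($n = -2 + \left(\frac{43795}{8 \cdot 190} + \frac{19085}{25768}\right) = -2 + \left(\frac{43795}{1520} + 19085 \cdot \frac{1}{25768}\right) = -2 + \left(43795 \cdot \frac{1}{1520} + \frac{19085}{25768}\right) = -2 + \left(\frac{461}{16} + \frac{19085}{25768}\right) = -2 + \frac{1523051}{51536} = \frac{1419979}{51536} \approx 27.553$)
$- n = \left(-1\right) \frac{1419979}{51536} = - \frac{1419979}{51536}$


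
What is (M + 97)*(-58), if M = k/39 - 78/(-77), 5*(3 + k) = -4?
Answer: -85271716/15015 ≈ -5679.1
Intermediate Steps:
k = -19/5 (k = -3 + (⅕)*(-4) = -3 - ⅘ = -19/5 ≈ -3.8000)
M = 13747/15015 (M = -19/5/39 - 78/(-77) = -19/5*1/39 - 78*(-1/77) = -19/195 + 78/77 = 13747/15015 ≈ 0.91555)
(M + 97)*(-58) = (13747/15015 + 97)*(-58) = (1470202/15015)*(-58) = -85271716/15015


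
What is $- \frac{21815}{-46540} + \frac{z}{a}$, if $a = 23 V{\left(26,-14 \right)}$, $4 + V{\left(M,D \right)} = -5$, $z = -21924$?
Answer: $\frac{22774637}{214084} \approx 106.38$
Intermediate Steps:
$V{\left(M,D \right)} = -9$ ($V{\left(M,D \right)} = -4 - 5 = -9$)
$a = -207$ ($a = 23 \left(-9\right) = -207$)
$- \frac{21815}{-46540} + \frac{z}{a} = - \frac{21815}{-46540} - \frac{21924}{-207} = \left(-21815\right) \left(- \frac{1}{46540}\right) - - \frac{2436}{23} = \frac{4363}{9308} + \frac{2436}{23} = \frac{22774637}{214084}$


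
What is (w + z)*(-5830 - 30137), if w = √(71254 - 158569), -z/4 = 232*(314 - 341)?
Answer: -901189152 - 35967*I*√87315 ≈ -9.0119e+8 - 1.0628e+7*I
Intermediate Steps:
z = 25056 (z = -928*(314 - 341) = -928*(-27) = -4*(-6264) = 25056)
w = I*√87315 (w = √(-87315) = I*√87315 ≈ 295.49*I)
(w + z)*(-5830 - 30137) = (I*√87315 + 25056)*(-5830 - 30137) = (25056 + I*√87315)*(-35967) = -901189152 - 35967*I*√87315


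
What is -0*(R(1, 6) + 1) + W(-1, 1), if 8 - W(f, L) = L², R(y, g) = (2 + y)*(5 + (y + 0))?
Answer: 7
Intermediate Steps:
R(y, g) = (2 + y)*(5 + y)
W(f, L) = 8 - L²
-0*(R(1, 6) + 1) + W(-1, 1) = -0*((10 + 1² + 7*1) + 1) + (8 - 1*1²) = -0*((10 + 1 + 7) + 1) + (8 - 1*1) = -0*(18 + 1) + (8 - 1) = -0*19 + 7 = -13*0 + 7 = 0 + 7 = 7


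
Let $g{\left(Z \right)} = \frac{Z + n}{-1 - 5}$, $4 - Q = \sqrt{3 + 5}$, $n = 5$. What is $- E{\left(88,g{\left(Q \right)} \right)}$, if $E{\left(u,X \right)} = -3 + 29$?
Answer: $-26$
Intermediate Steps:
$Q = 4 - 2 \sqrt{2}$ ($Q = 4 - \sqrt{3 + 5} = 4 - \sqrt{8} = 4 - 2 \sqrt{2} \approx 1.1716$)
$g{\left(Z \right)} = - \frac{5}{6} - \frac{Z}{6}$ ($g{\left(Z \right)} = \frac{Z + 5}{-1 - 5} = \frac{5 + Z}{-6} = \left(5 + Z\right) \left(- \frac{1}{6}\right) = - \frac{5}{6} - \frac{Z}{6}$)
$E{\left(u,X \right)} = 26$
$- E{\left(88,g{\left(Q \right)} \right)} = \left(-1\right) 26 = -26$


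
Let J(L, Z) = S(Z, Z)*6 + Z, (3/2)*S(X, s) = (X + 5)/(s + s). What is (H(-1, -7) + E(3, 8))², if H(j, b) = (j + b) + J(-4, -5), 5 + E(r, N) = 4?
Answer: 196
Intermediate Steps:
E(r, N) = -1 (E(r, N) = -5 + 4 = -1)
S(X, s) = (5 + X)/(3*s) (S(X, s) = 2*((X + 5)/(s + s))/3 = 2*((5 + X)/((2*s)))/3 = 2*((5 + X)*(1/(2*s)))/3 = 2*((5 + X)/(2*s))/3 = (5 + X)/(3*s))
J(L, Z) = Z + 2*(5 + Z)/Z (J(L, Z) = ((5 + Z)/(3*Z))*6 + Z = 2*(5 + Z)/Z + Z = Z + 2*(5 + Z)/Z)
H(j, b) = -5 + b + j (H(j, b) = (j + b) + (2 - 5 + 10/(-5)) = (b + j) + (2 - 5 + 10*(-⅕)) = (b + j) + (2 - 5 - 2) = (b + j) - 5 = -5 + b + j)
(H(-1, -7) + E(3, 8))² = ((-5 - 7 - 1) - 1)² = (-13 - 1)² = (-14)² = 196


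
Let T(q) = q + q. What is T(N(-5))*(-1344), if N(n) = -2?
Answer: 5376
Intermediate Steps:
T(q) = 2*q
T(N(-5))*(-1344) = (2*(-2))*(-1344) = -4*(-1344) = 5376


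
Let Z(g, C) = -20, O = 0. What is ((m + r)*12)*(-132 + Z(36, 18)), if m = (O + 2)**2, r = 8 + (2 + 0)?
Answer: -25536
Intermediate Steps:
r = 10 (r = 8 + 2 = 10)
m = 4 (m = (0 + 2)**2 = 2**2 = 4)
((m + r)*12)*(-132 + Z(36, 18)) = ((4 + 10)*12)*(-132 - 20) = (14*12)*(-152) = 168*(-152) = -25536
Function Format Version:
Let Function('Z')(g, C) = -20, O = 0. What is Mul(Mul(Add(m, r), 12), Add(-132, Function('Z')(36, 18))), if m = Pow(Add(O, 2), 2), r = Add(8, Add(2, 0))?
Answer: -25536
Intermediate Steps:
r = 10 (r = Add(8, 2) = 10)
m = 4 (m = Pow(Add(0, 2), 2) = Pow(2, 2) = 4)
Mul(Mul(Add(m, r), 12), Add(-132, Function('Z')(36, 18))) = Mul(Mul(Add(4, 10), 12), Add(-132, -20)) = Mul(Mul(14, 12), -152) = Mul(168, -152) = -25536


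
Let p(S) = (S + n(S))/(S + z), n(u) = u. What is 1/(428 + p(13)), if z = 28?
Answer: 41/17574 ≈ 0.0023330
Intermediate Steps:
p(S) = 2*S/(28 + S) (p(S) = (S + S)/(S + 28) = (2*S)/(28 + S) = 2*S/(28 + S))
1/(428 + p(13)) = 1/(428 + 2*13/(28 + 13)) = 1/(428 + 2*13/41) = 1/(428 + 2*13*(1/41)) = 1/(428 + 26/41) = 1/(17574/41) = 41/17574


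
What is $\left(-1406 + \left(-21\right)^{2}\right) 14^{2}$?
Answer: $-189140$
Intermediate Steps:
$\left(-1406 + \left(-21\right)^{2}\right) 14^{2} = \left(-1406 + 441\right) 196 = \left(-965\right) 196 = -189140$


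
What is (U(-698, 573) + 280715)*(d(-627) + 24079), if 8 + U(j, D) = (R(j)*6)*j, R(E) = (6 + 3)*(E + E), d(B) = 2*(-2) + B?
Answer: 1240369632072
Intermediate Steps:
d(B) = -4 + B
R(E) = 18*E (R(E) = 9*(2*E) = 18*E)
U(j, D) = -8 + 108*j**2 (U(j, D) = -8 + ((18*j)*6)*j = -8 + (108*j)*j = -8 + 108*j**2)
(U(-698, 573) + 280715)*(d(-627) + 24079) = ((-8 + 108*(-698)**2) + 280715)*((-4 - 627) + 24079) = ((-8 + 108*487204) + 280715)*(-631 + 24079) = ((-8 + 52618032) + 280715)*23448 = (52618024 + 280715)*23448 = 52898739*23448 = 1240369632072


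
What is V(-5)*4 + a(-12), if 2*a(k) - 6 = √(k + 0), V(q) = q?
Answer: -17 + I*√3 ≈ -17.0 + 1.732*I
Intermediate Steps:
a(k) = 3 + √k/2 (a(k) = 3 + √(k + 0)/2 = 3 + √k/2)
V(-5)*4 + a(-12) = -5*4 + (3 + √(-12)/2) = -20 + (3 + (2*I*√3)/2) = -20 + (3 + I*√3) = -17 + I*√3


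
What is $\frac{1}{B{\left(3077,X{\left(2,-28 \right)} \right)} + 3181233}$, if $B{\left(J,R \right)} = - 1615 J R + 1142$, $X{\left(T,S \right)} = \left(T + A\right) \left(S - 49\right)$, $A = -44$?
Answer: $- \frac{1}{16067711695} \approx -6.2237 \cdot 10^{-11}$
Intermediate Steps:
$X{\left(T,S \right)} = \left(-49 + S\right) \left(-44 + T\right)$ ($X{\left(T,S \right)} = \left(T - 44\right) \left(S - 49\right) = \left(-44 + T\right) \left(-49 + S\right) = \left(-49 + S\right) \left(-44 + T\right)$)
$B{\left(J,R \right)} = 1142 - 1615 J R$ ($B{\left(J,R \right)} = - 1615 J R + 1142 = 1142 - 1615 J R$)
$\frac{1}{B{\left(3077,X{\left(2,-28 \right)} \right)} + 3181233} = \frac{1}{\left(1142 - 4969355 \left(2156 - 98 - -1232 - 56\right)\right) + 3181233} = \frac{1}{\left(1142 - 4969355 \left(2156 - 98 + 1232 - 56\right)\right) + 3181233} = \frac{1}{\left(1142 - 4969355 \cdot 3234\right) + 3181233} = \frac{1}{\left(1142 - 16070894070\right) + 3181233} = \frac{1}{-16070892928 + 3181233} = \frac{1}{-16067711695} = - \frac{1}{16067711695}$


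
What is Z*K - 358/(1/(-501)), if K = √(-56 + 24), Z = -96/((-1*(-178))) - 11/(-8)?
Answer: 179358 + 595*I*√2/178 ≈ 1.7936e+5 + 4.7273*I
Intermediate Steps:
Z = 595/712 (Z = -96/178 - 11*(-⅛) = -96*1/178 + 11/8 = -48/89 + 11/8 = 595/712 ≈ 0.83567)
K = 4*I*√2 (K = √(-32) = 4*I*√2 ≈ 5.6569*I)
Z*K - 358/(1/(-501)) = 595*(4*I*√2)/712 - 358/(1/(-501)) = 595*I*√2/178 - 358/(-1/501) = 595*I*√2/178 - 358*(-501) = 595*I*√2/178 + 179358 = 179358 + 595*I*√2/178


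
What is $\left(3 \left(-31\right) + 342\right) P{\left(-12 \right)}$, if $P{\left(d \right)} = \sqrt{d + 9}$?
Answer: $249 i \sqrt{3} \approx 431.28 i$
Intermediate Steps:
$P{\left(d \right)} = \sqrt{9 + d}$
$\left(3 \left(-31\right) + 342\right) P{\left(-12 \right)} = \left(3 \left(-31\right) + 342\right) \sqrt{9 - 12} = \left(-93 + 342\right) \sqrt{-3} = 249 i \sqrt{3}$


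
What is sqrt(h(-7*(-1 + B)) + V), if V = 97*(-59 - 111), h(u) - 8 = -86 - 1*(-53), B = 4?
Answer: 3*I*sqrt(1835) ≈ 128.51*I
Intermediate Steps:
h(u) = -25 (h(u) = 8 + (-86 - 1*(-53)) = 8 + (-86 + 53) = 8 - 33 = -25)
V = -16490 (V = 97*(-170) = -16490)
sqrt(h(-7*(-1 + B)) + V) = sqrt(-25 - 16490) = sqrt(-16515) = 3*I*sqrt(1835)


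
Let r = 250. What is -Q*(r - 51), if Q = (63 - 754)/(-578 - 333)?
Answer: -137509/911 ≈ -150.94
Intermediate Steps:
Q = 691/911 (Q = -691/(-911) = -691*(-1/911) = 691/911 ≈ 0.75851)
-Q*(r - 51) = -691*(250 - 51)/911 = -691*199/911 = -1*137509/911 = -137509/911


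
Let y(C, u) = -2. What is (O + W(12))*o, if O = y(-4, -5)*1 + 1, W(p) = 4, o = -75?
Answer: -225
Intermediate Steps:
O = -1 (O = -2*1 + 1 = -2 + 1 = -1)
(O + W(12))*o = (-1 + 4)*(-75) = 3*(-75) = -225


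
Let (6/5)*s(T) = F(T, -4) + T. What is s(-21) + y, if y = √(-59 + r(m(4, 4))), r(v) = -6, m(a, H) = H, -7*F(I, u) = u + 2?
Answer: -725/42 + I*√65 ≈ -17.262 + 8.0623*I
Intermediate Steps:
F(I, u) = -2/7 - u/7 (F(I, u) = -(u + 2)/7 = -(2 + u)/7 = -2/7 - u/7)
s(T) = 5/21 + 5*T/6 (s(T) = 5*((-2/7 - ⅐*(-4)) + T)/6 = 5*((-2/7 + 4/7) + T)/6 = 5*(2/7 + T)/6 = 5/21 + 5*T/6)
y = I*√65 (y = √(-59 - 6) = √(-65) = I*√65 ≈ 8.0623*I)
s(-21) + y = (5/21 + (⅚)*(-21)) + I*√65 = (5/21 - 35/2) + I*√65 = -725/42 + I*√65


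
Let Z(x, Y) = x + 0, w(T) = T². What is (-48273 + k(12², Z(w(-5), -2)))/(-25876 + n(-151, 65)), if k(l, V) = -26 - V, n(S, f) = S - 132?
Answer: 48324/26159 ≈ 1.8473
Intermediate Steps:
n(S, f) = -132 + S
Z(x, Y) = x
(-48273 + k(12², Z(w(-5), -2)))/(-25876 + n(-151, 65)) = (-48273 + (-26 - 1*(-5)²))/(-25876 + (-132 - 151)) = (-48273 + (-26 - 1*25))/(-25876 - 283) = (-48273 + (-26 - 25))/(-26159) = (-48273 - 51)*(-1/26159) = -48324*(-1/26159) = 48324/26159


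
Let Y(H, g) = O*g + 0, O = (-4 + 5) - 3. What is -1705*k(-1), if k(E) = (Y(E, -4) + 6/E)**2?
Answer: -6820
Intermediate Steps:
O = -2 (O = 1 - 3 = -2)
Y(H, g) = -2*g (Y(H, g) = -2*g + 0 = -2*g)
k(E) = (8 + 6/E)**2 (k(E) = (-2*(-4) + 6/E)**2 = (8 + 6/E)**2)
-1705*k(-1) = -6820*(3 + 4*(-1))**2/(-1)**2 = -6820*(3 - 4)**2 = -6820*(-1)**2 = -6820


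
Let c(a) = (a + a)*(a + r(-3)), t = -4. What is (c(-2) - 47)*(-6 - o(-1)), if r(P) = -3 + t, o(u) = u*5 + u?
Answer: 0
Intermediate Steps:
o(u) = 6*u (o(u) = 5*u + u = 6*u)
r(P) = -7 (r(P) = -3 - 4 = -7)
c(a) = 2*a*(-7 + a) (c(a) = (a + a)*(a - 7) = (2*a)*(-7 + a) = 2*a*(-7 + a))
(c(-2) - 47)*(-6 - o(-1)) = (2*(-2)*(-7 - 2) - 47)*(-6 - 6*(-1)) = (2*(-2)*(-9) - 47)*(-6 - 1*(-6)) = (36 - 47)*(-6 + 6) = -11*0 = 0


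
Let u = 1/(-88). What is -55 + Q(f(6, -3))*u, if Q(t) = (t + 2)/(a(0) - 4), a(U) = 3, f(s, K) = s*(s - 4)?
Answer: -2413/44 ≈ -54.841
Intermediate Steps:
f(s, K) = s*(-4 + s)
Q(t) = -2 - t (Q(t) = (t + 2)/(3 - 4) = (2 + t)/(-1) = (2 + t)*(-1) = -2 - t)
u = -1/88 ≈ -0.011364
-55 + Q(f(6, -3))*u = -55 + (-2 - 6*(-4 + 6))*(-1/88) = -55 + (-2 - 6*2)*(-1/88) = -55 + (-2 - 1*12)*(-1/88) = -55 + (-2 - 12)*(-1/88) = -55 - 14*(-1/88) = -55 + 7/44 = -2413/44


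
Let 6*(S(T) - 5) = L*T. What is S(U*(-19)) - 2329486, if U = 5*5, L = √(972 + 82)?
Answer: -2329481 - 475*√1054/6 ≈ -2.3321e+6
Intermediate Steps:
L = √1054 ≈ 32.465
U = 25
S(T) = 5 + T*√1054/6 (S(T) = 5 + (√1054*T)/6 = 5 + (T*√1054)/6 = 5 + T*√1054/6)
S(U*(-19)) - 2329486 = (5 + (25*(-19))*√1054/6) - 2329486 = (5 + (⅙)*(-475)*√1054) - 2329486 = (5 - 475*√1054/6) - 2329486 = -2329481 - 475*√1054/6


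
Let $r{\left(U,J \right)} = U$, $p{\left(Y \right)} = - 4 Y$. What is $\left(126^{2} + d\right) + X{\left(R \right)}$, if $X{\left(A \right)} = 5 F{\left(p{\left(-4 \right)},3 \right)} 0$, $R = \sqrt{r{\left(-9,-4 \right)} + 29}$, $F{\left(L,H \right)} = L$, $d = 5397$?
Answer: $21273$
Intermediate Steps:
$R = 2 \sqrt{5}$ ($R = \sqrt{-9 + 29} = \sqrt{20} = 2 \sqrt{5} \approx 4.4721$)
$X{\left(A \right)} = 0$ ($X{\left(A \right)} = 5 \left(\left(-4\right) \left(-4\right)\right) 0 = 5 \cdot 16 \cdot 0 = 80 \cdot 0 = 0$)
$\left(126^{2} + d\right) + X{\left(R \right)} = \left(126^{2} + 5397\right) + 0 = \left(15876 + 5397\right) + 0 = 21273 + 0 = 21273$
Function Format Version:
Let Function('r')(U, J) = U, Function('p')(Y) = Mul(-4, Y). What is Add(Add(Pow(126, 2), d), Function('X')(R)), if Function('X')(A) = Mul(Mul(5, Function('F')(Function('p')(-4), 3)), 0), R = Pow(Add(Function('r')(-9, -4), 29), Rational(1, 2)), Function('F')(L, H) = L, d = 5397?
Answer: 21273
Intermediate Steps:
R = Mul(2, Pow(5, Rational(1, 2))) (R = Pow(Add(-9, 29), Rational(1, 2)) = Pow(20, Rational(1, 2)) = Mul(2, Pow(5, Rational(1, 2))) ≈ 4.4721)
Function('X')(A) = 0 (Function('X')(A) = Mul(Mul(5, Mul(-4, -4)), 0) = Mul(Mul(5, 16), 0) = Mul(80, 0) = 0)
Add(Add(Pow(126, 2), d), Function('X')(R)) = Add(Add(Pow(126, 2), 5397), 0) = Add(Add(15876, 5397), 0) = Add(21273, 0) = 21273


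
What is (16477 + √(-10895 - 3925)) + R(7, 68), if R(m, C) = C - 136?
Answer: 16409 + 2*I*√3705 ≈ 16409.0 + 121.74*I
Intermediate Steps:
R(m, C) = -136 + C
(16477 + √(-10895 - 3925)) + R(7, 68) = (16477 + √(-10895 - 3925)) + (-136 + 68) = (16477 + √(-14820)) - 68 = (16477 + 2*I*√3705) - 68 = 16409 + 2*I*√3705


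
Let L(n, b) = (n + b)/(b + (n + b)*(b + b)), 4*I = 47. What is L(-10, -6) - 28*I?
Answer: -30605/93 ≈ -329.09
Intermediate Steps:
I = 47/4 (I = (¼)*47 = 47/4 ≈ 11.750)
L(n, b) = (b + n)/(b + 2*b*(b + n)) (L(n, b) = (b + n)/(b + (b + n)*(2*b)) = (b + n)/(b + 2*b*(b + n)))
L(-10, -6) - 28*I = (-6 - 10)/((-6)*(1 + 2*(-6) + 2*(-10))) - 28*47/4 = -⅙*(-16)/(1 - 12 - 20) - 329 = -⅙*(-16)/(-31) - 329 = -⅙*(-1/31)*(-16) - 329 = -8/93 - 329 = -30605/93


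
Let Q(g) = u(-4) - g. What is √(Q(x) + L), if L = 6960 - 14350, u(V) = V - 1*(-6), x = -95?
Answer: I*√7293 ≈ 85.399*I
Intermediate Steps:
u(V) = 6 + V (u(V) = V + 6 = 6 + V)
Q(g) = 2 - g (Q(g) = (6 - 4) - g = 2 - g)
L = -7390
√(Q(x) + L) = √((2 - 1*(-95)) - 7390) = √((2 + 95) - 7390) = √(97 - 7390) = √(-7293) = I*√7293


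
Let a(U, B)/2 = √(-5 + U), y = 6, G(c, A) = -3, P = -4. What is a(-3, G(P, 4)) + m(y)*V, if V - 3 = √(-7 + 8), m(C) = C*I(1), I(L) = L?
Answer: 24 + 4*I*√2 ≈ 24.0 + 5.6569*I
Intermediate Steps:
a(U, B) = 2*√(-5 + U)
m(C) = C (m(C) = C*1 = C)
V = 4 (V = 3 + √(-7 + 8) = 3 + √1 = 3 + 1 = 4)
a(-3, G(P, 4)) + m(y)*V = 2*√(-5 - 3) + 6*4 = 2*√(-8) + 24 = 2*(2*I*√2) + 24 = 4*I*√2 + 24 = 24 + 4*I*√2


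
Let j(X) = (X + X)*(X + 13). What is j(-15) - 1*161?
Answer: -101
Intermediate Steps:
j(X) = 2*X*(13 + X) (j(X) = (2*X)*(13 + X) = 2*X*(13 + X))
j(-15) - 1*161 = 2*(-15)*(13 - 15) - 1*161 = 2*(-15)*(-2) - 161 = 60 - 161 = -101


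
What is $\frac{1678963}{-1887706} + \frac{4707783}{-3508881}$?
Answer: $- \frac{4926063862067}{2207911905662} \approx -2.2311$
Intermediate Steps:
$\frac{1678963}{-1887706} + \frac{4707783}{-3508881} = 1678963 \left(- \frac{1}{1887706}\right) + 4707783 \left(- \frac{1}{3508881}\right) = - \frac{1678963}{1887706} - \frac{1569261}{1169627} = - \frac{4926063862067}{2207911905662}$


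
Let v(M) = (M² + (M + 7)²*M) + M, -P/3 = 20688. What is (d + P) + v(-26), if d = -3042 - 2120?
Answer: -75962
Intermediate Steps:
P = -62064 (P = -3*20688 = -62064)
v(M) = M + M² + M*(7 + M)² (v(M) = (M² + (7 + M)²*M) + M = (M² + M*(7 + M)²) + M = M + M² + M*(7 + M)²)
d = -5162
(d + P) + v(-26) = (-5162 - 62064) - 26*(1 - 26 + (7 - 26)²) = -67226 - 26*(1 - 26 + (-19)²) = -67226 - 26*(1 - 26 + 361) = -67226 - 26*336 = -67226 - 8736 = -75962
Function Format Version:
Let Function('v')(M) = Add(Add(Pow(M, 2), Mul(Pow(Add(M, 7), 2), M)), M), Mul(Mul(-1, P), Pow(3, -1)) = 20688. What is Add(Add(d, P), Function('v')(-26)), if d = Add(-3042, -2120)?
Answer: -75962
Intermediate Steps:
P = -62064 (P = Mul(-3, 20688) = -62064)
Function('v')(M) = Add(M, Pow(M, 2), Mul(M, Pow(Add(7, M), 2))) (Function('v')(M) = Add(Add(Pow(M, 2), Mul(Pow(Add(7, M), 2), M)), M) = Add(Add(Pow(M, 2), Mul(M, Pow(Add(7, M), 2))), M) = Add(M, Pow(M, 2), Mul(M, Pow(Add(7, M), 2))))
d = -5162
Add(Add(d, P), Function('v')(-26)) = Add(Add(-5162, -62064), Mul(-26, Add(1, -26, Pow(Add(7, -26), 2)))) = Add(-67226, Mul(-26, Add(1, -26, Pow(-19, 2)))) = Add(-67226, Mul(-26, Add(1, -26, 361))) = Add(-67226, Mul(-26, 336)) = Add(-67226, -8736) = -75962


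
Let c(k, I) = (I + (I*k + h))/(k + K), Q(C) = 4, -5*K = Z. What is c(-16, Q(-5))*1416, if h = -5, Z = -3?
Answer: 460200/77 ≈ 5976.6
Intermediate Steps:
K = ⅗ (K = -⅕*(-3) = ⅗ ≈ 0.60000)
c(k, I) = (-5 + I + I*k)/(⅗ + k) (c(k, I) = (I + (I*k - 5))/(k + ⅗) = (I + (-5 + I*k))/(⅗ + k) = (-5 + I + I*k)/(⅗ + k))
c(-16, Q(-5))*1416 = (5*(-5 + 4 + 4*(-16))/(3 + 5*(-16)))*1416 = (5*(-5 + 4 - 64)/(3 - 80))*1416 = (5*(-65)/(-77))*1416 = (5*(-1/77)*(-65))*1416 = (325/77)*1416 = 460200/77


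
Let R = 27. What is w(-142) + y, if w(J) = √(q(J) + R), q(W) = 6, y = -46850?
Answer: -46850 + √33 ≈ -46844.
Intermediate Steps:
w(J) = √33 (w(J) = √(6 + 27) = √33)
w(-142) + y = √33 - 46850 = -46850 + √33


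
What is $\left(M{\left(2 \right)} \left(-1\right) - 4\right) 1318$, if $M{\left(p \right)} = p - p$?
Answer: $-5272$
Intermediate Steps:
$M{\left(p \right)} = 0$
$\left(M{\left(2 \right)} \left(-1\right) - 4\right) 1318 = \left(0 \left(-1\right) - 4\right) 1318 = \left(0 - 4\right) 1318 = \left(-4\right) 1318 = -5272$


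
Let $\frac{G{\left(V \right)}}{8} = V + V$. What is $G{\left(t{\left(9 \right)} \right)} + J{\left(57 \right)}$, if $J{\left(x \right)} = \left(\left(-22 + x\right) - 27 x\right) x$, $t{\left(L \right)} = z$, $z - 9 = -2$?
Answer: $-85616$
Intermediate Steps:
$z = 7$ ($z = 9 - 2 = 7$)
$t{\left(L \right)} = 7$
$G{\left(V \right)} = 16 V$ ($G{\left(V \right)} = 8 \left(V + V\right) = 8 \cdot 2 V = 16 V$)
$J{\left(x \right)} = x \left(-22 - 26 x\right)$ ($J{\left(x \right)} = \left(-22 - 26 x\right) x = x \left(-22 - 26 x\right)$)
$G{\left(t{\left(9 \right)} \right)} + J{\left(57 \right)} = 16 \cdot 7 - 114 \left(11 + 13 \cdot 57\right) = 112 - 114 \left(11 + 741\right) = 112 - 114 \cdot 752 = 112 - 85728 = -85616$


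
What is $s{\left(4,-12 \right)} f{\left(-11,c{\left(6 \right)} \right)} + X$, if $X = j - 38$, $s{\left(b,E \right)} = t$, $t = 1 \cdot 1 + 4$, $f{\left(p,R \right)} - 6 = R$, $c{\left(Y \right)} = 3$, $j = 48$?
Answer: $55$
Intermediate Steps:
$f{\left(p,R \right)} = 6 + R$
$t = 5$ ($t = 1 + 4 = 5$)
$s{\left(b,E \right)} = 5$
$X = 10$ ($X = 48 - 38 = 10$)
$s{\left(4,-12 \right)} f{\left(-11,c{\left(6 \right)} \right)} + X = 5 \left(6 + 3\right) + 10 = 5 \cdot 9 + 10 = 45 + 10 = 55$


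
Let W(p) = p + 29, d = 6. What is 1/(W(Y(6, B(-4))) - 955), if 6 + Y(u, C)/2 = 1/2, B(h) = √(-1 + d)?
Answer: -1/937 ≈ -0.0010672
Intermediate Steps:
B(h) = √5 (B(h) = √(-1 + 6) = √5)
Y(u, C) = -11 (Y(u, C) = -12 + 2/2 = -12 + 2*(½) = -12 + 1 = -11)
W(p) = 29 + p
1/(W(Y(6, B(-4))) - 955) = 1/((29 - 11) - 955) = 1/(18 - 955) = 1/(-937) = -1/937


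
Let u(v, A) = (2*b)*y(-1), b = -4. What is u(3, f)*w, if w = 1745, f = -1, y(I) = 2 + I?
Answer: -13960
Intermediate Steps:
u(v, A) = -8 (u(v, A) = (2*(-4))*(2 - 1) = -8*1 = -8)
u(3, f)*w = -8*1745 = -13960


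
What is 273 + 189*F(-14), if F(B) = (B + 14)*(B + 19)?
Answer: 273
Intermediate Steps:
F(B) = (14 + B)*(19 + B)
273 + 189*F(-14) = 273 + 189*(266 + (-14)² + 33*(-14)) = 273 + 189*(266 + 196 - 462) = 273 + 189*0 = 273 + 0 = 273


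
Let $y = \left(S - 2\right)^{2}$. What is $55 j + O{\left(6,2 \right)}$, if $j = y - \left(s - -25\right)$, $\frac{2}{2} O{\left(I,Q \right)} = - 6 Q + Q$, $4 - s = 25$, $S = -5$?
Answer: $2465$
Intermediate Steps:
$s = -21$ ($s = 4 - 25 = -21$)
$O{\left(I,Q \right)} = - 5 Q$ ($O{\left(I,Q \right)} = - 6 Q + Q = - 5 Q$)
$y = 49$ ($y = \left(-5 - 2\right)^{2} = \left(-7\right)^{2} = 49$)
$j = 45$ ($j = 49 - \left(-21 - -25\right) = 49 - \left(-21 + 25\right) = 49 - 4 = 45$)
$55 j + O{\left(6,2 \right)} = 55 \cdot 45 - 10 = 2475 - 10 = 2465$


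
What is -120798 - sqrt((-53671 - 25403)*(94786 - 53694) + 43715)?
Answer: -120798 - I*sqrt(3249265093) ≈ -1.208e+5 - 57002.0*I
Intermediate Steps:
-120798 - sqrt((-53671 - 25403)*(94786 - 53694) + 43715) = -120798 - sqrt(-79074*41092 + 43715) = -120798 - sqrt(-3249308808 + 43715) = -120798 - sqrt(-3249265093) = -120798 - I*sqrt(3249265093)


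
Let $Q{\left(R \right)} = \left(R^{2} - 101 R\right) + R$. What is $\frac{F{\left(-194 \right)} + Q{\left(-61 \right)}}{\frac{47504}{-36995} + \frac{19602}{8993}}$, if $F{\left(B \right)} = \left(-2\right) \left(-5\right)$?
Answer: $\frac{3270734720085}{297972518} \approx 10977.0$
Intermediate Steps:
$F{\left(B \right)} = 10$
$Q{\left(R \right)} = R^{2} - 100 R$
$\frac{F{\left(-194 \right)} + Q{\left(-61 \right)}}{\frac{47504}{-36995} + \frac{19602}{8993}} = \frac{10 - 61 \left(-100 - 61\right)}{\frac{47504}{-36995} + \frac{19602}{8993}} = \frac{10 - -9821}{47504 \left(- \frac{1}{36995}\right) + 19602 \cdot \frac{1}{8993}} = \frac{10 + 9821}{- \frac{47504}{36995} + \frac{19602}{8993}} = \frac{9831}{\frac{297972518}{332696035}} = 9831 \cdot \frac{332696035}{297972518} = \frac{3270734720085}{297972518}$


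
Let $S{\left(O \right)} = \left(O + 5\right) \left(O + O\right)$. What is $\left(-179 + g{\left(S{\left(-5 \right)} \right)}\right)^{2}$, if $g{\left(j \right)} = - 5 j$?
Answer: $32041$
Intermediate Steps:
$S{\left(O \right)} = 2 O \left(5 + O\right)$ ($S{\left(O \right)} = \left(5 + O\right) 2 O = 2 O \left(5 + O\right)$)
$\left(-179 + g{\left(S{\left(-5 \right)} \right)}\right)^{2} = \left(-179 - 5 \cdot 2 \left(-5\right) \left(5 - 5\right)\right)^{2} = \left(-179 - 5 \cdot 2 \left(-5\right) 0\right)^{2} = \left(-179 - 0\right)^{2} = \left(-179 + 0\right)^{2} = \left(-179\right)^{2} = 32041$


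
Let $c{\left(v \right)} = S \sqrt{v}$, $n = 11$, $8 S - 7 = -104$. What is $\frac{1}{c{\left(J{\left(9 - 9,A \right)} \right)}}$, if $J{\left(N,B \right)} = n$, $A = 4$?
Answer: $- \frac{8 \sqrt{11}}{1067} \approx -0.024867$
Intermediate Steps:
$S = - \frac{97}{8}$ ($S = \frac{7}{8} + \frac{1}{8} \left(-104\right) = \frac{7}{8} - 13 = - \frac{97}{8} \approx -12.125$)
$J{\left(N,B \right)} = 11$
$c{\left(v \right)} = - \frac{97 \sqrt{v}}{8}$
$\frac{1}{c{\left(J{\left(9 - 9,A \right)} \right)}} = \frac{1}{\left(- \frac{97}{8}\right) \sqrt{11}} = - \frac{8 \sqrt{11}}{1067}$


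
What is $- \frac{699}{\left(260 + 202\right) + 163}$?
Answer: $- \frac{699}{625} \approx -1.1184$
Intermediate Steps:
$- \frac{699}{\left(260 + 202\right) + 163} = - \frac{699}{462 + 163} = - \frac{699}{625}$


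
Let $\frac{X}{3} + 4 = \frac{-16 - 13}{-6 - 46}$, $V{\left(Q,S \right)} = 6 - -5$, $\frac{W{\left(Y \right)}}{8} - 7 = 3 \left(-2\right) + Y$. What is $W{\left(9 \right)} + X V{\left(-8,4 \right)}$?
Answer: $- \frac{1747}{52} \approx -33.596$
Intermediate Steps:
$W{\left(Y \right)} = 8 + 8 Y$ ($W{\left(Y \right)} = 56 + 8 \left(3 \left(-2\right) + Y\right) = 56 + 8 \left(-6 + Y\right) = 56 + \left(-48 + 8 Y\right) = 8 + 8 Y$)
$V{\left(Q,S \right)} = 11$ ($V{\left(Q,S \right)} = 6 + 5 = 11$)
$X = - \frac{537}{52}$ ($X = -12 + 3 \frac{-16 - 13}{-6 - 46} = -12 + 3 \left(- \frac{29}{-52}\right) = -12 + 3 \left(\left(-29\right) \left(- \frac{1}{52}\right)\right) = -12 + 3 \cdot \frac{29}{52} = -12 + \frac{87}{52} = - \frac{537}{52} \approx -10.327$)
$W{\left(9 \right)} + X V{\left(-8,4 \right)} = \left(8 + 8 \cdot 9\right) - \frac{5907}{52} = \left(8 + 72\right) - \frac{5907}{52} = 80 - \frac{5907}{52} = - \frac{1747}{52}$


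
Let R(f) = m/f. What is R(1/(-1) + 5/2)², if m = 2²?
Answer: 64/9 ≈ 7.1111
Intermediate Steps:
m = 4
R(f) = 4/f
R(1/(-1) + 5/2)² = (4/(1/(-1) + 5/2))² = (4/(1*(-1) + 5*(½)))² = (4/(-1 + 5/2))² = (4/(3/2))² = (4*(⅔))² = (8/3)² = 64/9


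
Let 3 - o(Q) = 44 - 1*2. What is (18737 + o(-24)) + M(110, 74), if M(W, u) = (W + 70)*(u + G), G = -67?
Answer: 19958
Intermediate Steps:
o(Q) = -39 (o(Q) = 3 - (44 - 1*2) = 3 - (44 - 2) = 3 - 1*42 = 3 - 42 = -39)
M(W, u) = (-67 + u)*(70 + W) (M(W, u) = (W + 70)*(u - 67) = (70 + W)*(-67 + u) = (-67 + u)*(70 + W))
(18737 + o(-24)) + M(110, 74) = (18737 - 39) + (-4690 - 67*110 + 70*74 + 110*74) = 18698 + (-4690 - 7370 + 5180 + 8140) = 18698 + 1260 = 19958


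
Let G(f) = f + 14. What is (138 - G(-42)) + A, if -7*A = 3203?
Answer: -2041/7 ≈ -291.57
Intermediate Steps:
G(f) = 14 + f
A = -3203/7 (A = -1/7*3203 = -3203/7 ≈ -457.57)
(138 - G(-42)) + A = (138 - (14 - 42)) - 3203/7 = (138 - 1*(-28)) - 3203/7 = (138 + 28) - 3203/7 = 166 - 3203/7 = -2041/7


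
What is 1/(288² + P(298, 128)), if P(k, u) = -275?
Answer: 1/82669 ≈ 1.2096e-5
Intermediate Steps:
1/(288² + P(298, 128)) = 1/(288² - 275) = 1/(82944 - 275) = 1/82669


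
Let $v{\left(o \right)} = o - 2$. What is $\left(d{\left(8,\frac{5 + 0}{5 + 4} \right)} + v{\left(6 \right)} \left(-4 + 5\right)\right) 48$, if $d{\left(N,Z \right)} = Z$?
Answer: $\frac{656}{3} \approx 218.67$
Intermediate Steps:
$v{\left(o \right)} = -2 + o$
$\left(d{\left(8,\frac{5 + 0}{5 + 4} \right)} + v{\left(6 \right)} \left(-4 + 5\right)\right) 48 = \left(\frac{5 + 0}{5 + 4} + \left(-2 + 6\right) \left(-4 + 5\right)\right) 48 = \left(\frac{5}{9} + 4 \cdot 1\right) 48 = \left(5 \cdot \frac{1}{9} + 4\right) 48 = \left(\frac{5}{9} + 4\right) 48 = \frac{41}{9} \cdot 48 = \frac{656}{3}$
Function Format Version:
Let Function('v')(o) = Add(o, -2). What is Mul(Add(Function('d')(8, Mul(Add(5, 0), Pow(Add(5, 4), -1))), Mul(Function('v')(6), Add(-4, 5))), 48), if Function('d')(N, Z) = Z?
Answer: Rational(656, 3) ≈ 218.67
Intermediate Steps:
Function('v')(o) = Add(-2, o)
Mul(Add(Function('d')(8, Mul(Add(5, 0), Pow(Add(5, 4), -1))), Mul(Function('v')(6), Add(-4, 5))), 48) = Mul(Add(Mul(Add(5, 0), Pow(Add(5, 4), -1)), Mul(Add(-2, 6), Add(-4, 5))), 48) = Mul(Add(Mul(5, Pow(9, -1)), Mul(4, 1)), 48) = Mul(Add(Mul(5, Rational(1, 9)), 4), 48) = Mul(Add(Rational(5, 9), 4), 48) = Mul(Rational(41, 9), 48) = Rational(656, 3)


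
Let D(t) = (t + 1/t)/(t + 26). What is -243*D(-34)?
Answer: -281151/272 ≈ -1033.6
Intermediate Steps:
D(t) = (t + 1/t)/(26 + t)
-243*D(-34) = -243*(1 + (-34)²)/((-34)*(26 - 34)) = -(-243)*(1 + 1156)/(34*(-8)) = -(-243)*(-1)*1157/(34*8) = -243*1157/272 = -281151/272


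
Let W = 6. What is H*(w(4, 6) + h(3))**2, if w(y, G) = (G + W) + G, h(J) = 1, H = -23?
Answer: -8303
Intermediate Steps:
w(y, G) = 6 + 2*G (w(y, G) = (G + 6) + G = (6 + G) + G = 6 + 2*G)
H*(w(4, 6) + h(3))**2 = -23*((6 + 2*6) + 1)**2 = -23*((6 + 12) + 1)**2 = -23*(18 + 1)**2 = -23*19**2 = -23*361 = -8303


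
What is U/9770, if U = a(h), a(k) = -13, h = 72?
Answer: -13/9770 ≈ -0.0013306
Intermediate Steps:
U = -13
U/9770 = -13/9770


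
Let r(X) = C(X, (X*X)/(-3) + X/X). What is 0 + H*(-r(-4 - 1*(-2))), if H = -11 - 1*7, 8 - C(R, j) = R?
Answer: 180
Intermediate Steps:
C(R, j) = 8 - R
r(X) = 8 - X
H = -18 (H = -11 - 7 = -18)
0 + H*(-r(-4 - 1*(-2))) = 0 - (-18)*(8 - (-4 - 1*(-2))) = 0 - (-18)*(8 - (-4 + 2)) = 0 - (-18)*(8 - 1*(-2)) = 0 - (-18)*(8 + 2) = 0 - (-18)*10 = 0 - 18*(-10) = 0 + 180 = 180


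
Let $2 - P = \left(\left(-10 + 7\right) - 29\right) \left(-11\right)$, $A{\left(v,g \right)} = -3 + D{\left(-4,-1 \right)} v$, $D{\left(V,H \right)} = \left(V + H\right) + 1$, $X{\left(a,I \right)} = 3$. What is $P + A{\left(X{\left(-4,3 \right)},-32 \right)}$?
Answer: $-365$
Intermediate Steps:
$D{\left(V,H \right)} = 1 + H + V$ ($D{\left(V,H \right)} = \left(H + V\right) + 1 = 1 + H + V$)
$A{\left(v,g \right)} = -3 - 4 v$ ($A{\left(v,g \right)} = -3 + \left(1 - 1 - 4\right) v = -3 - 4 v$)
$P = -350$ ($P = 2 - \left(\left(-10 + 7\right) - 29\right) \left(-11\right) = 2 - \left(-3 - 29\right) \left(-11\right) = 2 - \left(-32\right) \left(-11\right) = 2 - 352 = -350$)
$P + A{\left(X{\left(-4,3 \right)},-32 \right)} = -350 - 15 = -365$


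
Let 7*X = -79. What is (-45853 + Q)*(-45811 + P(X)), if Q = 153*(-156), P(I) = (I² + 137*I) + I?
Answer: 161391007452/49 ≈ 3.2937e+9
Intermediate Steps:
X = -79/7 (X = (⅐)*(-79) = -79/7 ≈ -11.286)
P(I) = I² + 138*I
Q = -23868
(-45853 + Q)*(-45811 + P(X)) = (-45853 - 23868)*(-45811 - 79*(138 - 79/7)/7) = -69721*(-45811 - 79/7*887/7) = -69721*(-45811 - 70073/49) = -69721*(-2314812/49) = 161391007452/49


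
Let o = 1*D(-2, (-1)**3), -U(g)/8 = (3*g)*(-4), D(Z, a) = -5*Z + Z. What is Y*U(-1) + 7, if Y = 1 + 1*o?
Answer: -857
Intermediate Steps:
D(Z, a) = -4*Z
U(g) = 96*g (U(g) = -8*3*g*(-4) = -(-96)*g = 96*g)
o = 8 (o = 1*(-4*(-2)) = 1*8 = 8)
Y = 9 (Y = 1 + 1*8 = 1 + 8 = 9)
Y*U(-1) + 7 = 9*(96*(-1)) + 7 = 9*(-96) + 7 = -864 + 7 = -857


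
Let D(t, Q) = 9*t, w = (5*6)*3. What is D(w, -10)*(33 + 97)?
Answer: 105300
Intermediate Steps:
w = 90 (w = 30*3 = 90)
D(w, -10)*(33 + 97) = (9*90)*(33 + 97) = 810*130 = 105300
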